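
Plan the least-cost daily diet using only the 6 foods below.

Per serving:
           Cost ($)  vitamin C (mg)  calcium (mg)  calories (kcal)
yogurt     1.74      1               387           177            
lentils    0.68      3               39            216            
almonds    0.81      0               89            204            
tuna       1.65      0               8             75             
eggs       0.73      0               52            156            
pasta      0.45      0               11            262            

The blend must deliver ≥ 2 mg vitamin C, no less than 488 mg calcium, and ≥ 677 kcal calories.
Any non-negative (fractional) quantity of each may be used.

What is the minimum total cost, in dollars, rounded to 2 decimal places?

This is a linear program. Let x1 = servings of yogurt, x2 = servings of lentils, x3 = servings of almonds, x4 = servings of tuna, x5 = servings of eggs, x6 = servings of pasta.
Minimize 1.74x1 + 0.68x2 + 0.81x3 + 1.65x4 + 0.73x5 + 0.45x6 s.t.:
  1x1 + 3x2 ≥ 2   (vitamin C)
  387x1 + 39x2 + 89x3 + 8x4 + 52x5 + 11x6 ≥ 488   (calcium)
  177x1 + 216x2 + 204x3 + 75x4 + 156x5 + 262x6 ≥ 677   (calories)
  x1, x2, x3, x4, x5, x6 ≥ 0.
The optimal basis is {yogurt, lentils, pasta}; almonds, tuna, eggs drop out. The vitamin C, calcium, calories requirements are met with equality.
Solving gives x1 = 1.189, x2 = 0.2702, x6 = 1.558.
Objective = 1.74·1.189 + 0.68·0.2702 + 0.45·1.558 = 2.9537.

$2.95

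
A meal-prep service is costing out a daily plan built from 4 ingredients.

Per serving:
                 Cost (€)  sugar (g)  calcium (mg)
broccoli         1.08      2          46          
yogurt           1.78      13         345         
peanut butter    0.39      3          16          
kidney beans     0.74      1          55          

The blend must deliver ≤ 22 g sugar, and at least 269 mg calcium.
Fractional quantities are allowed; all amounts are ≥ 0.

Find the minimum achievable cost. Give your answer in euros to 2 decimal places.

Let x1 = servings of broccoli, x2 = servings of yogurt, x3 = servings of peanut butter, x4 = servings of kidney beans.
Minimize 1.08x1 + 1.78x2 + 0.39x3 + 0.74x4 s.t.:
  2x1 + 13x2 + 3x3 + 1x4 ≤ 22   (sugar)
  46x1 + 345x2 + 16x3 + 55x4 ≥ 269   (calcium)
  x1, x2, x3, x4 ≥ 0.
The optimal basis is {yogurt}; broccoli, peanut butter, kidney beans drop out. The calcium requirement is met with equality.
Optimal quantities: yogurt = 0.7797 servings.
Objective = 1.78·0.7797 = 1.3879.

€1.39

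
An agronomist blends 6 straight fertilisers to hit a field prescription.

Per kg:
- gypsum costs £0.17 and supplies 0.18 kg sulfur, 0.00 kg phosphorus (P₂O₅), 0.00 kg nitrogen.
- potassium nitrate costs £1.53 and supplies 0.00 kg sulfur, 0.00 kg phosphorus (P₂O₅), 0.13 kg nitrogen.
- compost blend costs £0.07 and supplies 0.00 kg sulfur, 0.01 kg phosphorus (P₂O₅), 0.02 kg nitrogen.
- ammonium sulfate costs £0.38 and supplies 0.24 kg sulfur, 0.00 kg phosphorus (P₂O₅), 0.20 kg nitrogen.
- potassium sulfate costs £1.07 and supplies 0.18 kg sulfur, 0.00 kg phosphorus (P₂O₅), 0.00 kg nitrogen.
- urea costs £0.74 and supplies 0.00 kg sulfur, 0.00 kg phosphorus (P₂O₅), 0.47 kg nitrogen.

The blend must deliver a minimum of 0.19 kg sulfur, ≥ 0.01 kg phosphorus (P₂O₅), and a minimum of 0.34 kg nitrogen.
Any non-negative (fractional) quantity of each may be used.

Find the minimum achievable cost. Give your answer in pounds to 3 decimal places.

Set it up as a linear program. Let x1 = kg of gypsum, x2 = kg of potassium nitrate, x3 = kg of compost blend, x4 = kg of ammonium sulfate, x5 = kg of potassium sulfate, x6 = kg of urea.
Minimize 0.17x1 + 1.53x2 + 0.07x3 + 0.38x4 + 1.07x5 + 0.74x6 subject to:
  0.18x1 + 0.24x4 + 0.18x5 ≥ 0.19   (sulfur)
  0.01x3 ≥ 0.01   (phosphorus (P₂O₅))
  0.13x2 + 0.02x3 + 0.2x4 + 0.47x6 ≥ 0.34   (nitrogen)
  x1, x2, x3, x4, x5, x6 ≥ 0.
At the optimum only compost blend, ammonium sulfate, urea are positive (gypsum, potassium nitrate, potassium sulfate = 0). The sulfur, phosphorus (P₂O₅), nitrogen requirements are met with equality.
So compost blend = 1 kg, ammonium sulfate = 0.7917 kg, urea = 0.344 kg.
Hence cost = 0.07·1 + 0.38·0.7917 + 0.74·0.344 = £0.62541.

£0.625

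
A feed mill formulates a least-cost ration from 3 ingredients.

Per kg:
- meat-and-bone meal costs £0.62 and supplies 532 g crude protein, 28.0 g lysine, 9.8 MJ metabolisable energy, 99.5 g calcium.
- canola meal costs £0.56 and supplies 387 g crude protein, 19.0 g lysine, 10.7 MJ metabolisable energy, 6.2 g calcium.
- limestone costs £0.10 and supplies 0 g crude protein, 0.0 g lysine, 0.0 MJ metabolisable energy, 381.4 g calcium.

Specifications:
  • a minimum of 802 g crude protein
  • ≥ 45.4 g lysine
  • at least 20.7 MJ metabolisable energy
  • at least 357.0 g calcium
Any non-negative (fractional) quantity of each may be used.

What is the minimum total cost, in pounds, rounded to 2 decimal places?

£1.24

Let x1 = kg of meat-and-bone meal, x2 = kg of canola meal, x3 = kg of limestone.
min 0.62x1 + 0.56x2 + 0.1x3 with:
  532x1 + 387x2 ≥ 802   (crude protein)
  28x1 + 19x2 ≥ 45.4   (lysine)
  9.8x1 + 10.7x2 ≥ 20.7   (metabolisable energy)
  99.5x1 + 6.2x2 + 381.4x3 ≥ 357   (calcium)
  x1, x2, x3 ≥ 0.
All 3 inputs are positive at the optimum. Binding constraints: lysine, metabolisable energy, calcium.
Optimal quantities: meat-and-bone meal = 0.8155 kg, canola meal = 1.188 kg, limestone = 0.704 kg.
Hence cost = 0.62·0.8155 + 0.56·1.188 + 0.1·0.704 = £1.2413.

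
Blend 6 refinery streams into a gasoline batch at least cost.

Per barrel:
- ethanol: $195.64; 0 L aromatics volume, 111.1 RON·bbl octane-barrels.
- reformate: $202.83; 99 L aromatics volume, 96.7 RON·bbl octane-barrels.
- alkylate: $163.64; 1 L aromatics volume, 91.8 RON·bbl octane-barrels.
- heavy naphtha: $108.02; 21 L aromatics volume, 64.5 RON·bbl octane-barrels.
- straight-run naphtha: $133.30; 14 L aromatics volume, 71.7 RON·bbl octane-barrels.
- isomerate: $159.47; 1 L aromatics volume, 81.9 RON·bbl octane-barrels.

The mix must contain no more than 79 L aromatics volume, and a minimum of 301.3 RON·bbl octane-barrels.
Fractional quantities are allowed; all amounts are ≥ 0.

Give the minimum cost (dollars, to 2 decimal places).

$509.65

Set it up as a linear program. Let x1 = barrels of ethanol, x2 = barrels of reformate, x3 = barrels of alkylate, x4 = barrels of heavy naphtha, x5 = barrels of straight-run naphtha, x6 = barrels of isomerate.
Minimise 195.64x1 + 202.83x2 + 163.64x3 + 108.02x4 + 133.3x5 + 159.47x6 s.t.:
  99x2 + 1x3 + 21x4 + 14x5 + 1x6 ≤ 79   (aromatics volume)
  111.1x1 + 96.7x2 + 91.8x3 + 64.5x4 + 71.7x5 + 81.9x6 ≥ 301.3   (octane-barrels)
  x1, x2, x3, x4, x5, x6 ≥ 0.
At the optimum only ethanol, heavy naphtha are positive (reformate, alkylate, straight-run naphtha, isomerate = 0). Binding constraints: aromatics volume and octane-barrels.
Optimal quantities: ethanol = 0.52797 barrels, heavy naphtha = 3.7619 barrels.
Objective = 195.64·0.52797 + 108.02·3.7619 = 509.6525.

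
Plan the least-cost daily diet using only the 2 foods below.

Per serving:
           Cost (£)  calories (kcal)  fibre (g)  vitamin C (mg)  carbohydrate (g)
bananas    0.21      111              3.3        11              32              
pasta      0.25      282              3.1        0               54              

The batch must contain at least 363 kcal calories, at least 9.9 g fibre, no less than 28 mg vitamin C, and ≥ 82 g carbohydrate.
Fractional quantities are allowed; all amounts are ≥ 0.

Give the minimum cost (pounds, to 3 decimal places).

Set it up as a linear program. Let x1 = servings of bananas, x2 = servings of pasta.
min 0.21x1 + 0.25x2 with:
  111x1 + 282x2 ≥ 363   (calories)
  3.3x1 + 3.1x2 ≥ 9.9   (fibre)
  11x1 ≥ 28   (vitamin C)
  32x1 + 54x2 ≥ 82   (carbohydrate)
  x1, x2 ≥ 0.
Both inputs are positive at the optimum. There the calories and fibre constraints are tight.
So bananas = 2.841 servings, pasta = 0.1688 servings.
Total cost: 0.21·2.841 + 0.25·0.1688 = 0.63881.

£0.639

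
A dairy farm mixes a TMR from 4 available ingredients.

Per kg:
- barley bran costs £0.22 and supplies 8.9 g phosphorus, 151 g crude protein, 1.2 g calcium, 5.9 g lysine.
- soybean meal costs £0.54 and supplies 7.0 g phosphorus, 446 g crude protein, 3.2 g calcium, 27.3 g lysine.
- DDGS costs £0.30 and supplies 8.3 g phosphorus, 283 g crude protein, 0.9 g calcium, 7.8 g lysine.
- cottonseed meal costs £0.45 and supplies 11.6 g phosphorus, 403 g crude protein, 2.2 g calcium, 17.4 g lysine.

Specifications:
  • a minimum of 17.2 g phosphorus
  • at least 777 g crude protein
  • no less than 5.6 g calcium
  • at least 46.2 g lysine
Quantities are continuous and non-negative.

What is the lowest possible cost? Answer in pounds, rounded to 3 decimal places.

£0.989

Let x1 = kg of barley bran, x2 = kg of soybean meal, x3 = kg of DDGS, x4 = kg of cottonseed meal.
min 0.22x1 + 0.54x2 + 0.3x3 + 0.45x4 subject to:
  8.9x1 + 7x2 + 8.3x3 + 11.6x4 ≥ 17.2   (phosphorus)
  151x1 + 446x2 + 283x3 + 403x4 ≥ 777   (crude protein)
  1.2x1 + 3.2x2 + 0.9x3 + 2.2x4 ≥ 5.6   (calcium)
  5.9x1 + 27.3x2 + 7.8x3 + 17.4x4 ≥ 46.2   (lysine)
  x1, x2, x3, x4 ≥ 0.
At the optimum only barley bran, soybean meal are positive (DDGS, cottonseed meal = 0). Binding constraints: phosphorus and lysine.
Optimal quantities: barley bran = 0.7247 kg, soybean meal = 1.536 kg.
Hence cost = 0.22·0.7247 + 0.54·1.536 = £0.98887.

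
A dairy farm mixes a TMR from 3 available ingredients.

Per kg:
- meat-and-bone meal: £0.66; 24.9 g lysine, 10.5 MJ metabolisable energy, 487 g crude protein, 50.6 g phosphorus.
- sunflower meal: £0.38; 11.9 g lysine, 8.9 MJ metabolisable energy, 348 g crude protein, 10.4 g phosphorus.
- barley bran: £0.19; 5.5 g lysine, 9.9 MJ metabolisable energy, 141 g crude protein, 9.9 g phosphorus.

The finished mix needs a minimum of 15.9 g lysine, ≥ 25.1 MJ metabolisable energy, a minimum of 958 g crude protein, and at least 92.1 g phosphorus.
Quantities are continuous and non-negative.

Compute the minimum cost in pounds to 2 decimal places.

£1.28

Set it up as a linear program. Let x1 = kg of meat-and-bone meal, x2 = kg of sunflower meal, x3 = kg of barley bran.
Minimise 0.66x1 + 0.38x2 + 0.19x3 with:
  24.9x1 + 11.9x2 + 5.5x3 ≥ 15.9   (lysine)
  10.5x1 + 8.9x2 + 9.9x3 ≥ 25.1   (metabolisable energy)
  487x1 + 348x2 + 141x3 ≥ 958   (crude protein)
  50.6x1 + 10.4x2 + 9.9x3 ≥ 92.1   (phosphorus)
  x1, x2, x3 ≥ 0.
The optimal mix uses every input. Binding constraints: metabolisable energy, crude protein, phosphorus.
So meat-and-bone meal = 1.664 kg, sunflower meal = 0.1759 kg, barley bran = 0.6121 kg.
Total cost: 0.66·1.664 + 0.38·0.1759 + 0.19·0.6121 = 1.2814.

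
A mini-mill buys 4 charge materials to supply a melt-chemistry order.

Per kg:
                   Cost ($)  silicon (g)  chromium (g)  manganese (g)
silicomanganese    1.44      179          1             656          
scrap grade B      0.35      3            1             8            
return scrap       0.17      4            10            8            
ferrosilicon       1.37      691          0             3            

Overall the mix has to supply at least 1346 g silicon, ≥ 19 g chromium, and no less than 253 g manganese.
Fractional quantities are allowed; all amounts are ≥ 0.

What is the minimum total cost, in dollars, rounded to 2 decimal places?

$3.36

This is a linear program. Let x1 = kg of silicomanganese, x2 = kg of scrap grade B, x3 = kg of return scrap, x4 = kg of ferrosilicon.
Minimize 1.44x1 + 0.35x2 + 0.17x3 + 1.37x4 subject to:
  179x1 + 3x2 + 4x3 + 691x4 ≥ 1346   (silicon)
  1x1 + 1x2 + 10x3 ≥ 19   (chromium)
  656x1 + 8x2 + 8x3 + 3x4 ≥ 253   (manganese)
  x1, x2, x3, x4 ≥ 0.
The optimal basis is {silicomanganese, return scrap, ferrosilicon}; scrap grade B drops out. Binding constraints: silicon, chromium, manganese.
So silicomanganese = 0.3545 kg, return scrap = 1.865 kg, ferrosilicon = 1.845 kg.
Total cost: 1.44·0.3545 + 0.17·1.865 + 1.37·1.845 = 3.3552.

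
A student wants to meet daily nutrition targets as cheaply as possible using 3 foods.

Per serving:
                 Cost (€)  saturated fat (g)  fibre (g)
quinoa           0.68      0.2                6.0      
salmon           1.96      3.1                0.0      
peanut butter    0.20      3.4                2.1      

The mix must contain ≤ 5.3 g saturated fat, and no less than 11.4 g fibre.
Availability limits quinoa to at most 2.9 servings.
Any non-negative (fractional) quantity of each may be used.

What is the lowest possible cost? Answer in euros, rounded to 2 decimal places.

Let x1 = servings of quinoa, x2 = servings of salmon, x3 = servings of peanut butter.
min 0.68x1 + 1.96x2 + 0.2x3 with:
  0.2x1 + 3.1x2 + 3.4x3 ≤ 5.3   (saturated fat)
  6x1 + 2.1x3 ≥ 11.4   (fibre)
  x1 ≤ 2.9
  x1, x2, x3 ≥ 0.
The cheapest feasible vertex uses only quinoa, peanut butter; salmon is not used. The saturated fat and fibre requirements are met with equality.
Optimal quantities: quinoa = 1.383 servings, peanut butter = 1.477 servings.
Cost = 0.68·1.383 + 0.2·1.477 = 1.2358.

€1.24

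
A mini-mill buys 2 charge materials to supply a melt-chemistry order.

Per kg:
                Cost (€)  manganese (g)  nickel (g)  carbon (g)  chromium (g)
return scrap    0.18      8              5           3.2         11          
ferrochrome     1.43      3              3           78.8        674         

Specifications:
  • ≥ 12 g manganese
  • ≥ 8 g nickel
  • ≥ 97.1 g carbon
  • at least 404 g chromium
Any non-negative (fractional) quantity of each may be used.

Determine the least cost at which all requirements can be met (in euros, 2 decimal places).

€1.89

Set it up as a linear program. Let x1 = kg of return scrap, x2 = kg of ferrochrome.
Minimize 0.18x1 + 1.43x2 subject to:
  8x1 + 3x2 ≥ 12   (manganese)
  5x1 + 3x2 ≥ 8   (nickel)
  3.2x1 + 78.8x2 ≥ 97.1   (carbon)
  11x1 + 674x2 ≥ 404   (chromium)
  x1, x2 ≥ 0.
Both inputs are positive at the optimum. Binding constraints: manganese and carbon.
Solving gives x1 = 1.054, x2 = 1.189.
Hence cost = 0.18·1.054 + 1.43·1.189 = €1.8900.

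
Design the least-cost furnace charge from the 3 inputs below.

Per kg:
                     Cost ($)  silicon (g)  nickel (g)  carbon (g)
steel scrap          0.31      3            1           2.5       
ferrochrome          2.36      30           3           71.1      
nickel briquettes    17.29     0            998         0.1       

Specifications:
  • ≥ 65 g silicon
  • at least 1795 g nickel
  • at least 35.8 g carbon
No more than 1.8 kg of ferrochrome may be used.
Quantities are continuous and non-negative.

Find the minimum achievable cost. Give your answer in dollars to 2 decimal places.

Set it up as a linear program. Let x1 = kg of steel scrap, x2 = kg of ferrochrome, x3 = kg of nickel briquettes.
min 0.31x1 + 2.36x2 + 17.29x3 s.t.:
  3x1 + 30x2 ≥ 65   (silicon)
  1x1 + 3x2 + 998x3 ≥ 1795   (nickel)
  2.5x1 + 71.1x2 + 0.1x3 ≥ 35.8   (carbon)
  x2 ≤ 1.8
  x1, x2, x3 ≥ 0.
The optimal mix uses every input. The silicon, nickel, the ferrochrome cap requirements are met with equality.
Solving gives x1 = 3.667, x2 = 1.8, x3 = 1.79.
Hence cost = 0.31·3.667 + 2.36·1.8 + 17.29·1.79 = $36.3339.

$36.33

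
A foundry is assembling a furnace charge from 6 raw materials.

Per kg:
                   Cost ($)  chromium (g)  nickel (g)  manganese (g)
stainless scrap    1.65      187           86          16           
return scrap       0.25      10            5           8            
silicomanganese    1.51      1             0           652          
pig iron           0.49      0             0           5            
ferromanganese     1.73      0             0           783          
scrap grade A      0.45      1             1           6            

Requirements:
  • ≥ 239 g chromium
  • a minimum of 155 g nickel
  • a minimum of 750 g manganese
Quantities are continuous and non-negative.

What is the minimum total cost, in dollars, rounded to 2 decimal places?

Let x1 = kg of stainless scrap, x2 = kg of return scrap, x3 = kg of silicomanganese, x4 = kg of pig iron, x5 = kg of ferromanganese, x6 = kg of scrap grade A.
Minimise 1.65x1 + 0.25x2 + 1.51x3 + 0.49x4 + 1.73x5 + 0.45x6 subject to:
  187x1 + 10x2 + 1x3 + 1x6 ≥ 239   (chromium)
  86x1 + 5x2 + 1x6 ≥ 155   (nickel)
  16x1 + 8x2 + 652x3 + 5x4 + 783x5 + 6x6 ≥ 750   (manganese)
  x1, x2, x3, x4, x5, x6 ≥ 0.
The cheapest feasible vertex uses only stainless scrap, ferromanganese; return scrap, silicomanganese, pig iron, scrap grade A are not used. The nickel and manganese requirements are met with equality.
So stainless scrap = 1.802 kg, ferromanganese = 0.921 kg.
Cost = 1.65·1.802 + 1.73·0.921 = 4.5666.

$4.57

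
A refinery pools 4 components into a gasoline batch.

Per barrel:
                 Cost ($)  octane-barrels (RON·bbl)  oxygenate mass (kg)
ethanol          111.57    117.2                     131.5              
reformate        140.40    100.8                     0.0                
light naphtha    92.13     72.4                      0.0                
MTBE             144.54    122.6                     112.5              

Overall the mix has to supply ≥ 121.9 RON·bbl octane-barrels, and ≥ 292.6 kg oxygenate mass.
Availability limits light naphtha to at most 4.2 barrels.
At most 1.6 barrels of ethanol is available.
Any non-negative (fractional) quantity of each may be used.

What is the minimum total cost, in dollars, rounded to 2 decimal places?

This is a linear program. Let x1 = barrels of ethanol, x2 = barrels of reformate, x3 = barrels of light naphtha, x4 = barrels of MTBE.
min 111.57x1 + 140.4x2 + 92.13x3 + 144.54x4 with:
  117.2x1 + 100.8x2 + 72.4x3 + 122.6x4 ≥ 121.9   (octane-barrels)
  131.5x1 + 112.5x4 ≥ 292.6   (oxygenate mass)
  x3 ≤ 4.2
  x1 ≤ 1.6
  x1, x2, x3, x4 ≥ 0.
The minimum-cost mix takes nothing from reformate, light naphtha — only ethanol, MTBE. Binding constraints: oxygenate mass and the ethanol cap.
Optimal quantities: ethanol = 1.6 barrels, MTBE = 0.73067 barrels.
Hence cost = 111.57·1.6 + 144.54·0.73067 = $284.1230.

$284.12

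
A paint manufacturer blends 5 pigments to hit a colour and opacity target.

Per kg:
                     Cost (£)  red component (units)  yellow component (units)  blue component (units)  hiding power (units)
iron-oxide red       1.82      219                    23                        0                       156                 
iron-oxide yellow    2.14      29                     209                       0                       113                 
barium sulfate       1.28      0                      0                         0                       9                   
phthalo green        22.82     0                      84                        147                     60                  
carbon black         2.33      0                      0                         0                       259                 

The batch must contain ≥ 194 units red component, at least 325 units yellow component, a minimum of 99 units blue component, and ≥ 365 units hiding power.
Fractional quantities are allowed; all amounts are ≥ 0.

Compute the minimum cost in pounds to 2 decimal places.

£19.94

Let x1 = kg of iron-oxide red, x2 = kg of iron-oxide yellow, x3 = kg of barium sulfate, x4 = kg of phthalo green, x5 = kg of carbon black.
min 1.82x1 + 2.14x2 + 1.28x3 + 22.82x4 + 2.33x5 with:
  219x1 + 29x2 ≥ 194   (red component)
  23x1 + 209x2 + 84x4 ≥ 325   (yellow component)
  147x4 ≥ 99   (blue component)
  156x1 + 113x2 + 9x3 + 60x4 + 259x5 ≥ 365   (hiding power)
  x1, x2, x3, x4, x5 ≥ 0.
The minimum-cost mix takes nothing from barium sulfate — only iron-oxide red, iron-oxide yellow, phthalo green, carbon black. Binding constraints: red component, yellow component, blue component, hiding power.
Optimal quantities: iron-oxide red = 0.7264 kg, iron-oxide yellow = 1.204 kg, phthalo green = 0.6735 kg, carbon black = 0.2903 kg.
Total cost: 1.82·0.7264 + 2.14·1.204 + 22.82·0.6735 + 2.33·0.2903 = 19.9443.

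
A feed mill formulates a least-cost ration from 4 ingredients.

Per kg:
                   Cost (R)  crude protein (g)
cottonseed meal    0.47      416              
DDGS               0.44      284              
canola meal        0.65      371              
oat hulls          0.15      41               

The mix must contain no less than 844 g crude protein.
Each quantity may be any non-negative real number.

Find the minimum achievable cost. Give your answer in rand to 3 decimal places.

Treat it as an LP. Let x1 = kg of cottonseed meal, x2 = kg of DDGS, x3 = kg of canola meal, x4 = kg of oat hulls.
Minimize 0.47x1 + 0.44x2 + 0.65x3 + 0.15x4 with:
  416x1 + 284x2 + 371x3 + 41x4 ≥ 844   (crude protein)
  x1, x2, x3, x4 ≥ 0.
The cheapest feasible vertex uses only cottonseed meal; DDGS, canola meal, oat hulls are not used. There the crude protein constraint is tight.
That vertex is x1 = 2.029.
Objective = 0.47·2.029 = 0.95363.

R0.954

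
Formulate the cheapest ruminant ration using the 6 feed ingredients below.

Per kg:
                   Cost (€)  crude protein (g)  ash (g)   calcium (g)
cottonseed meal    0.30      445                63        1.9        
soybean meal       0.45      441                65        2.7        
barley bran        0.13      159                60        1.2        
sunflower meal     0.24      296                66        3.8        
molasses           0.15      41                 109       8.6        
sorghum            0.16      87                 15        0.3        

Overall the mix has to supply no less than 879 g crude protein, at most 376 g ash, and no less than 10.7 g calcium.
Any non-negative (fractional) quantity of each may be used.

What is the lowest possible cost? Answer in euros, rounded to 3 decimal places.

Let x1 = kg of cottonseed meal, x2 = kg of soybean meal, x3 = kg of barley bran, x4 = kg of sunflower meal, x5 = kg of molasses, x6 = kg of sorghum.
Minimize 0.3x1 + 0.45x2 + 0.13x3 + 0.24x4 + 0.15x5 + 0.16x6 subject to:
  445x1 + 441x2 + 159x3 + 296x4 + 41x5 + 87x6 ≥ 879   (crude protein)
  63x1 + 65x2 + 60x3 + 66x4 + 109x5 + 15x6 ≤ 376   (ash)
  1.9x1 + 2.7x2 + 1.2x3 + 3.8x4 + 8.6x5 + 0.3x6 ≥ 10.7   (calcium)
  x1, x2, x3, x4, x5, x6 ≥ 0.
The optimal basis is {cottonseed meal, molasses}; soybean meal, barley bran, sunflower meal, sorghum drop out. Binding constraints: crude protein and calcium.
Solving gives x1 = 1.899, x5 = 0.8246.
Hence cost = 0.3·1.899 + 0.15·0.8246 = €0.69339.

€0.693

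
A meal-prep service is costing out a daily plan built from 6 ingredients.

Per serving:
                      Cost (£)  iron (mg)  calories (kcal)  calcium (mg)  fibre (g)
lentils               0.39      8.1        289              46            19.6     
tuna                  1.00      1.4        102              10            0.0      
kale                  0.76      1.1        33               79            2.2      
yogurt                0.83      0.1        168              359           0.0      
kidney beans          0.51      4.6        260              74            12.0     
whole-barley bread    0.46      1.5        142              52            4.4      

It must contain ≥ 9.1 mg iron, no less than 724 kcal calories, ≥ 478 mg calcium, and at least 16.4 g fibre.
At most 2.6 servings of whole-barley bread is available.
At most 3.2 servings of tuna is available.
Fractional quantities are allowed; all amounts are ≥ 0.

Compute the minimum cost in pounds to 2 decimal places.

Treat it as an LP. Let x1 = servings of lentils, x2 = servings of tuna, x3 = servings of kale, x4 = servings of yogurt, x5 = servings of kidney beans, x6 = servings of whole-barley bread.
min 0.39x1 + 1x2 + 0.76x3 + 0.83x4 + 0.51x5 + 0.46x6 subject to:
  8.1x1 + 1.4x2 + 1.1x3 + 0.1x4 + 4.6x5 + 1.5x6 ≥ 9.1   (iron)
  289x1 + 102x2 + 33x3 + 168x4 + 260x5 + 142x6 ≥ 724   (calories)
  46x1 + 10x2 + 79x3 + 359x4 + 74x5 + 52x6 ≥ 478   (calcium)
  19.6x1 + 2.2x3 + 12x5 + 4.4x6 ≥ 16.4   (fibre)
  x6 ≤ 2.6
  x2 ≤ 3.2
  x1, x2, x3, x4, x5, x6 ≥ 0.
The minimum-cost mix takes nothing from tuna, kale, kidney beans, whole-barley bread — only lentils, yogurt. The calories and calcium requirements are met with equality.
Optimal quantities: lentils = 1.871 servings, yogurt = 1.092 servings.
Objective = 0.39·1.871 + 0.83·1.092 = 1.6361.

£1.64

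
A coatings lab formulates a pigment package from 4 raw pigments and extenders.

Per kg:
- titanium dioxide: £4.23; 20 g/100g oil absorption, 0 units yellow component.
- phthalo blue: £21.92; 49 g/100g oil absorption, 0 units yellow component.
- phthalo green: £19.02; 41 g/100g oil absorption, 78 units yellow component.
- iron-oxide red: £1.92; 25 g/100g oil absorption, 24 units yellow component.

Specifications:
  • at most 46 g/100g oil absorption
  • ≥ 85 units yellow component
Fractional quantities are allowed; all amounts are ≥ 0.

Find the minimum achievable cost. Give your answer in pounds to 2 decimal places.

£20.31

This is a linear program. Let x1 = kg of titanium dioxide, x2 = kg of phthalo blue, x3 = kg of phthalo green, x4 = kg of iron-oxide red.
Minimise 4.23x1 + 21.92x2 + 19.02x3 + 1.92x4 with:
  20x1 + 49x2 + 41x3 + 25x4 ≤ 46   (oil absorption)
  78x3 + 24x4 ≥ 85   (yellow component)
  x1, x2, x3, x4 ≥ 0.
At the optimum only phthalo green, iron-oxide red are positive (titanium dioxide, phthalo blue = 0). Binding constraints: oil absorption and yellow component.
So phthalo green = 1.057 kg, iron-oxide red = 0.1066 kg.
Total cost: 19.02·1.057 + 1.92·0.1066 = 20.3088.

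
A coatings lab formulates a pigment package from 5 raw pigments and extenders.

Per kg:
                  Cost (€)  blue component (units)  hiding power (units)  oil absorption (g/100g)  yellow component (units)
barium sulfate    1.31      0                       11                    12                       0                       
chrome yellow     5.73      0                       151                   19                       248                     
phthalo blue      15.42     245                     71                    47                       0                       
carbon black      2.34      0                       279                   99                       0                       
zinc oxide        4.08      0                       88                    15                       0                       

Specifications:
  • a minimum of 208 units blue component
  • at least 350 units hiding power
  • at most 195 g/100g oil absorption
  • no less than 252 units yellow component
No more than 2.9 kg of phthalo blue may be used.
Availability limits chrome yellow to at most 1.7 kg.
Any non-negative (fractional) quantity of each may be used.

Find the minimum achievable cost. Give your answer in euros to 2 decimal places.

This is a linear program. Let x1 = kg of barium sulfate, x2 = kg of chrome yellow, x3 = kg of phthalo blue, x4 = kg of carbon black, x5 = kg of zinc oxide.
min 1.31x1 + 5.73x2 + 15.42x3 + 2.34x4 + 4.08x5 s.t.:
  245x3 ≥ 208   (blue component)
  11x1 + 151x2 + 71x3 + 279x4 + 88x5 ≥ 350   (hiding power)
  12x1 + 19x2 + 47x3 + 99x4 + 15x5 ≤ 195   (oil absorption)
  248x2 ≥ 252   (yellow component)
  x3 ≤ 2.9
  x2 ≤ 1.7
  x1, x2, x3, x4, x5 ≥ 0.
The minimum-cost mix takes nothing from barium sulfate, zinc oxide — only chrome yellow, phthalo blue, carbon black. The blue component, hiding power, yellow component requirements are met with equality.
Solving gives x2 = 1.016, x3 = 0.849, x4 = 0.4885.
Hence cost = 5.73·1.016 + 15.42·0.849 + 2.34·0.4885 = €20.0564.

€20.06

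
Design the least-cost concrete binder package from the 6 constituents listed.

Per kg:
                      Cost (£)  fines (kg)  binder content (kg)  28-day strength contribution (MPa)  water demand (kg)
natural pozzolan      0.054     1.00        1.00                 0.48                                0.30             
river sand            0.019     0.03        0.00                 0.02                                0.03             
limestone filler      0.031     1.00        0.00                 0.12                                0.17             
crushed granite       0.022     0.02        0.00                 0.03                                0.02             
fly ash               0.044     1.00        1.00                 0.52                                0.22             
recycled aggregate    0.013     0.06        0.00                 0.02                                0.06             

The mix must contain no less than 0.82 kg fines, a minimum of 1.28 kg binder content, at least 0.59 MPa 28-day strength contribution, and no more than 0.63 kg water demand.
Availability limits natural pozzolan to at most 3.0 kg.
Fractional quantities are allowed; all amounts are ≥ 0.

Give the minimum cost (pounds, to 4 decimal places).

This is a linear program. Let x1 = kg of natural pozzolan, x2 = kg of river sand, x3 = kg of limestone filler, x4 = kg of crushed granite, x5 = kg of fly ash, x6 = kg of recycled aggregate.
Minimize 0.054x1 + 0.019x2 + 0.031x3 + 0.022x4 + 0.044x5 + 0.013x6 with:
  1x1 + 0.03x2 + 1x3 + 0.02x4 + 1x5 + 0.06x6 ≥ 0.82   (fines)
  1x1 + 1x5 ≥ 1.28   (binder content)
  0.48x1 + 0.02x2 + 0.12x3 + 0.03x4 + 0.52x5 + 0.02x6 ≥ 0.59   (28-day strength contribution)
  0.3x1 + 0.03x2 + 0.17x3 + 0.02x4 + 0.22x5 + 0.06x6 ≤ 0.63   (water demand)
  x1 ≤ 3
  x1, x2, x3, x4, x5, x6 ≥ 0.
At the optimum only fly ash is positive (natural pozzolan, river sand, limestone filler, crushed granite, recycled aggregate = 0). The binder content requirement is met with equality.
Optimal quantities: fly ash = 1.28 kg.
Hence cost = 0.044·1.28 = £0.056320.

£0.0563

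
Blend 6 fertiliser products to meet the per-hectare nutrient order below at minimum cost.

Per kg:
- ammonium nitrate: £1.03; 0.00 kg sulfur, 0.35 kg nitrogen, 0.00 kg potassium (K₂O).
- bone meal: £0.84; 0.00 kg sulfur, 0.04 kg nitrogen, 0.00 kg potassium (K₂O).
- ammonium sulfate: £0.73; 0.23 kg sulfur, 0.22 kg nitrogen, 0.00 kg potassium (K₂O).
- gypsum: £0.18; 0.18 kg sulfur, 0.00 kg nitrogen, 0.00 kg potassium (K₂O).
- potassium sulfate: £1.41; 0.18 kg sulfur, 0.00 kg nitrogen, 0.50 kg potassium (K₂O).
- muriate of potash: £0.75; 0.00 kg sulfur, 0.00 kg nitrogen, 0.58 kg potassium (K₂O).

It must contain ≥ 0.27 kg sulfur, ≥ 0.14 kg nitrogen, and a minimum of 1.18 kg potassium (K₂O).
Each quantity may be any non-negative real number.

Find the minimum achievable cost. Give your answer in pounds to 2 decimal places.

Let x1 = kg of ammonium nitrate, x2 = kg of bone meal, x3 = kg of ammonium sulfate, x4 = kg of gypsum, x5 = kg of potassium sulfate, x6 = kg of muriate of potash.
Minimise 1.03x1 + 0.84x2 + 0.73x3 + 0.18x4 + 1.41x5 + 0.75x6 subject to:
  0.23x3 + 0.18x4 + 0.18x5 ≥ 0.27   (sulfur)
  0.35x1 + 0.04x2 + 0.22x3 ≥ 0.14   (nitrogen)
  0.5x5 + 0.58x6 ≥ 1.18   (potassium (K₂O))
  x1, x2, x3, x4, x5, x6 ≥ 0.
The minimum-cost mix takes nothing from ammonium nitrate, bone meal, potassium sulfate — only ammonium sulfate, gypsum, muriate of potash. Binding constraints: sulfur, nitrogen, potassium (K₂O).
That vertex is x3 = 0.6364, x4 = 0.6869, x6 = 2.034.
Total cost: 0.73·0.6364 + 0.18·0.6869 + 0.75·2.034 = 2.1137.

£2.11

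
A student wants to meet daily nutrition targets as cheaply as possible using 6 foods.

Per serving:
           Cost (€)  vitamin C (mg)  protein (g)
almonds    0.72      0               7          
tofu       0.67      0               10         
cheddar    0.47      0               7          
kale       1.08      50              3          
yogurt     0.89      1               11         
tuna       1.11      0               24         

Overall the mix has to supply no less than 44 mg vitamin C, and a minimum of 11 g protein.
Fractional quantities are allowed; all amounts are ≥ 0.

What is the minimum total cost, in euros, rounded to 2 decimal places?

This is a linear program. Let x1 = servings of almonds, x2 = servings of tofu, x3 = servings of cheddar, x4 = servings of kale, x5 = servings of yogurt, x6 = servings of tuna.
Minimize 0.72x1 + 0.67x2 + 0.47x3 + 1.08x4 + 0.89x5 + 1.11x6 subject to:
  50x4 + 1x5 ≥ 44   (vitamin C)
  7x1 + 10x2 + 7x3 + 3x4 + 11x5 + 24x6 ≥ 11   (protein)
  x1, x2, x3, x4, x5, x6 ≥ 0.
The cheapest feasible vertex uses only kale, tuna; almonds, tofu, cheddar, yogurt are not used. The vitamin C and protein requirements are met with equality.
Solving gives x4 = 0.88, x6 = 0.3483.
Hence cost = 1.08·0.88 + 1.11·0.3483 = €1.3370.

€1.34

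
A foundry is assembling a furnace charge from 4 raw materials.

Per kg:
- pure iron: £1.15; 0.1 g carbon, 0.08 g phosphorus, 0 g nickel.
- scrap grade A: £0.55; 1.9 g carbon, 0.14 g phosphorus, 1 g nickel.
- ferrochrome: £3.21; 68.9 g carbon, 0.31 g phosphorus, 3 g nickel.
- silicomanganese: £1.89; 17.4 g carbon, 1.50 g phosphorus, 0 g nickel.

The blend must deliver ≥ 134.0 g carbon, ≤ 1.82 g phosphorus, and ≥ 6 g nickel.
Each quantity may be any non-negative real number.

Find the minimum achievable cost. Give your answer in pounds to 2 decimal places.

£6.33

Let x1 = kg of pure iron, x2 = kg of scrap grade A, x3 = kg of ferrochrome, x4 = kg of silicomanganese.
Minimize 1.15x1 + 0.55x2 + 3.21x3 + 1.89x4 s.t.:
  0.1x1 + 1.9x2 + 68.9x3 + 17.4x4 ≥ 134   (carbon)
  0.08x1 + 0.14x2 + 0.31x3 + 1.5x4 ≤ 1.82   (phosphorus)
  1x2 + 3x3 ≥ 6   (nickel)
  x1, x2, x3, x4 ≥ 0.
At the optimum only scrap grade A, ferrochrome are positive (pure iron, silicomanganese = 0). The carbon and nickel requirements are met with equality.
Optimal quantities: scrap grade A = 0.1804 kg, ferrochrome = 1.94 kg.
Hence cost = 0.55·0.1804 + 3.21·1.94 = £6.3266.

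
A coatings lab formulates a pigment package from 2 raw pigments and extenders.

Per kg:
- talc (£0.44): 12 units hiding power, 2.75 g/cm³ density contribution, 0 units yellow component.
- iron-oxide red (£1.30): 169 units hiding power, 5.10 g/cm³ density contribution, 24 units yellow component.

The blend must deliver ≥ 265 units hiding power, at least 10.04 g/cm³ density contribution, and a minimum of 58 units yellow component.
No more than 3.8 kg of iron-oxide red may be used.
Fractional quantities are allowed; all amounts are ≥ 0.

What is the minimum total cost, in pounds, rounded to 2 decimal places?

£3.14

Treat it as an LP. Let x1 = kg of talc, x2 = kg of iron-oxide red.
Minimize 0.44x1 + 1.3x2 subject to:
  12x1 + 169x2 ≥ 265   (hiding power)
  2.75x1 + 5.1x2 ≥ 10.04   (density contribution)
  24x2 ≥ 58   (yellow component)
  x2 ≤ 3.8
  x1, x2 ≥ 0.
The optimal basis is {iron-oxide red}; talc drops out. The yellow component requirement is met with equality.
Solving gives x2 = 2.417.
Total cost: 1.3·2.417 = 3.1421.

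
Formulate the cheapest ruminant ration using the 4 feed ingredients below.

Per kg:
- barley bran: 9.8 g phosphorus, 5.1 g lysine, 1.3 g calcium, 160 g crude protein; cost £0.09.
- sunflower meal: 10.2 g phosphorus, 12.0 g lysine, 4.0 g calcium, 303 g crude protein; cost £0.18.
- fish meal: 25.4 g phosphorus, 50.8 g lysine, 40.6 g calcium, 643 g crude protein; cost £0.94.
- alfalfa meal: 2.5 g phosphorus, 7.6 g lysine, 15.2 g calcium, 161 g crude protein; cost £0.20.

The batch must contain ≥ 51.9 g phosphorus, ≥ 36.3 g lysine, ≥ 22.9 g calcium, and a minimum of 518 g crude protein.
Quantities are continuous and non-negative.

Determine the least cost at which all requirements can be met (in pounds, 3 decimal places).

Let x1 = kg of barley bran, x2 = kg of sunflower meal, x3 = kg of fish meal, x4 = kg of alfalfa meal.
Minimise 0.09x1 + 0.18x2 + 0.94x3 + 0.2x4 subject to:
  9.8x1 + 10.2x2 + 25.4x3 + 2.5x4 ≥ 51.9   (phosphorus)
  5.1x1 + 12x2 + 50.8x3 + 7.6x4 ≥ 36.3   (lysine)
  1.3x1 + 4x2 + 40.6x3 + 15.2x4 ≥ 22.9   (calcium)
  160x1 + 303x2 + 643x3 + 161x4 ≥ 518   (crude protein)
  x1, x2, x3, x4 ≥ 0.
The cheapest feasible vertex uses only barley bran, sunflower meal, alfalfa meal; fish meal is not used. Binding constraints: phosphorus, lysine, calcium.
Solving gives x1 = 4.573, x2 = 0.4499, x4 = 0.9971.
Hence cost = 0.09·4.573 + 0.18·0.4499 + 0.2·0.9971 = £0.69197.

£0.692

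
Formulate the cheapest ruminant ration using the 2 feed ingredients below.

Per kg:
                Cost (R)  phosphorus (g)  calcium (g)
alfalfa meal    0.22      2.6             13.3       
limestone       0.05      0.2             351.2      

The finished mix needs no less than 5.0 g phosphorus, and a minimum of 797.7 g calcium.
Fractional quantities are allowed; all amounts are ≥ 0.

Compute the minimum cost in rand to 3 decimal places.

R0.496

This is a linear program. Let x1 = kg of alfalfa meal, x2 = kg of limestone.
Minimize 0.22x1 + 0.05x2 subject to:
  2.6x1 + 0.2x2 ≥ 5   (phosphorus)
  13.3x1 + 351.2x2 ≥ 797.7   (calcium)
  x1, x2 ≥ 0.
Both inputs are positive at the optimum. There the phosphorus and calcium constraints are tight.
Optimal quantities: alfalfa meal = 1.753 kg, limestone = 2.205 kg.
Total cost: 0.22·1.753 + 0.05·2.205 = 0.49591.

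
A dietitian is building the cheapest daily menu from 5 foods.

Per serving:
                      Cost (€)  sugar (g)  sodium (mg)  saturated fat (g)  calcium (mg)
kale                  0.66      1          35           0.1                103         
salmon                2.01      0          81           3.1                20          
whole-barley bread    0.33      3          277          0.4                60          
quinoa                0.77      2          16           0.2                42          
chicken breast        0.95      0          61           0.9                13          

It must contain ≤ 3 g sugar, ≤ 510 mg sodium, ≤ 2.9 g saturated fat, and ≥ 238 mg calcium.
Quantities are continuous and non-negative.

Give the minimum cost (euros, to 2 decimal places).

€1.51

Treat it as an LP. Let x1 = servings of kale, x2 = servings of salmon, x3 = servings of whole-barley bread, x4 = servings of quinoa, x5 = servings of chicken breast.
min 0.66x1 + 2.01x2 + 0.33x3 + 0.77x4 + 0.95x5 s.t.:
  1x1 + 3x3 + 2x4 ≤ 3   (sugar)
  35x1 + 81x2 + 277x3 + 16x4 + 61x5 ≤ 510   (sodium)
  0.1x1 + 3.1x2 + 0.4x3 + 0.2x4 + 0.9x5 ≤ 2.9   (saturated fat)
  103x1 + 20x2 + 60x3 + 42x4 + 13x5 ≥ 238   (calcium)
  x1, x2, x3, x4, x5 ≥ 0.
The optimal basis is {kale, whole-barley bread}; salmon, quinoa, chicken breast drop out. Binding constraints: sugar and calcium.
Solving gives x1 = 2.145, x3 = 0.2851.
Hence cost = 0.66·2.145 + 0.33·0.2851 = €1.5098.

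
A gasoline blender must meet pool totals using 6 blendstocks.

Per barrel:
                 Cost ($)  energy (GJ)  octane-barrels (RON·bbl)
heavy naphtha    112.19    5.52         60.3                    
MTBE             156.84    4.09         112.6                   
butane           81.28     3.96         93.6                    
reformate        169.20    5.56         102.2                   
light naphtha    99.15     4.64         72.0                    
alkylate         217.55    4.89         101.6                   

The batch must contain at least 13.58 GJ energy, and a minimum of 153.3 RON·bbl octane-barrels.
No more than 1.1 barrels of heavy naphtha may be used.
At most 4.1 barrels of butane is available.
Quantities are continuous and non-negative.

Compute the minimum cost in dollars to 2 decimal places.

$277.51

Let x1 = barrels of heavy naphtha, x2 = barrels of MTBE, x3 = barrels of butane, x4 = barrels of reformate, x5 = barrels of light naphtha, x6 = barrels of alkylate.
Minimise 112.19x1 + 156.84x2 + 81.28x3 + 169.2x4 + 99.15x5 + 217.55x6 with:
  5.52x1 + 4.09x2 + 3.96x3 + 5.56x4 + 4.64x5 + 4.89x6 ≥ 13.58   (energy)
  60.3x1 + 112.6x2 + 93.6x3 + 102.2x4 + 72x5 + 101.6x6 ≥ 153.3   (octane-barrels)
  x1 ≤ 1.1
  x3 ≤ 4.1
  x1, x2, x3, x4, x5, x6 ≥ 0.
The minimum-cost mix takes nothing from MTBE, reformate, light naphtha, alkylate — only heavy naphtha, butane. Binding constraints: energy and the heavy naphtha cap.
Optimal quantities: heavy naphtha = 1.1 barrels, butane = 1.89596 barrels.
Total cost: 112.19·1.1 + 81.28·1.89596 = 277.5126.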